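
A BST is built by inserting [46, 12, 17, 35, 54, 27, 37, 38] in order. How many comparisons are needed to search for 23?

Search path for 23: 46 -> 12 -> 17 -> 35 -> 27
Found: False
Comparisons: 5


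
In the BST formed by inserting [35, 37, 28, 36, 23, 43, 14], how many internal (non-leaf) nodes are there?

Tree built from: [35, 37, 28, 36, 23, 43, 14]
Tree (level-order array): [35, 28, 37, 23, None, 36, 43, 14]
Rule: An internal node has at least one child.
Per-node child counts:
  node 35: 2 child(ren)
  node 28: 1 child(ren)
  node 23: 1 child(ren)
  node 14: 0 child(ren)
  node 37: 2 child(ren)
  node 36: 0 child(ren)
  node 43: 0 child(ren)
Matching nodes: [35, 28, 23, 37]
Count of internal (non-leaf) nodes: 4


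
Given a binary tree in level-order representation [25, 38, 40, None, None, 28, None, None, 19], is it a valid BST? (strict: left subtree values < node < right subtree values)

Level-order array: [25, 38, 40, None, None, 28, None, None, 19]
Validate using subtree bounds (lo, hi): at each node, require lo < value < hi,
then recurse left with hi=value and right with lo=value.
Preorder trace (stopping at first violation):
  at node 25 with bounds (-inf, +inf): OK
  at node 38 with bounds (-inf, 25): VIOLATION
Node 38 violates its bound: not (-inf < 38 < 25).
Result: Not a valid BST


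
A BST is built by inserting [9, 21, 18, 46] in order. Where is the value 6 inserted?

Starting tree (level order): [9, None, 21, 18, 46]
Insertion path: 9
Result: insert 6 as left child of 9
Final tree (level order): [9, 6, 21, None, None, 18, 46]


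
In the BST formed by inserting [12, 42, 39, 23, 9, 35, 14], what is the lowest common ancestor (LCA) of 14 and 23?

Tree insertion order: [12, 42, 39, 23, 9, 35, 14]
Tree (level-order array): [12, 9, 42, None, None, 39, None, 23, None, 14, 35]
In a BST, the LCA of p=14, q=23 is the first node v on the
root-to-leaf path with p <= v <= q (go left if both < v, right if both > v).
Walk from root:
  at 12: both 14 and 23 > 12, go right
  at 42: both 14 and 23 < 42, go left
  at 39: both 14 and 23 < 39, go left
  at 23: 14 <= 23 <= 23, this is the LCA
LCA = 23


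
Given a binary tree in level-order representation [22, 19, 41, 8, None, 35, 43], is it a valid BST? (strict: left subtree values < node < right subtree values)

Level-order array: [22, 19, 41, 8, None, 35, 43]
Validate using subtree bounds (lo, hi): at each node, require lo < value < hi,
then recurse left with hi=value and right with lo=value.
Preorder trace (stopping at first violation):
  at node 22 with bounds (-inf, +inf): OK
  at node 19 with bounds (-inf, 22): OK
  at node 8 with bounds (-inf, 19): OK
  at node 41 with bounds (22, +inf): OK
  at node 35 with bounds (22, 41): OK
  at node 43 with bounds (41, +inf): OK
No violation found at any node.
Result: Valid BST


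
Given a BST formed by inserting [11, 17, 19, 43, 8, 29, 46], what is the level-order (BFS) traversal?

Tree insertion order: [11, 17, 19, 43, 8, 29, 46]
Tree (level-order array): [11, 8, 17, None, None, None, 19, None, 43, 29, 46]
BFS from the root, enqueuing left then right child of each popped node:
  queue [11] -> pop 11, enqueue [8, 17], visited so far: [11]
  queue [8, 17] -> pop 8, enqueue [none], visited so far: [11, 8]
  queue [17] -> pop 17, enqueue [19], visited so far: [11, 8, 17]
  queue [19] -> pop 19, enqueue [43], visited so far: [11, 8, 17, 19]
  queue [43] -> pop 43, enqueue [29, 46], visited so far: [11, 8, 17, 19, 43]
  queue [29, 46] -> pop 29, enqueue [none], visited so far: [11, 8, 17, 19, 43, 29]
  queue [46] -> pop 46, enqueue [none], visited so far: [11, 8, 17, 19, 43, 29, 46]
Result: [11, 8, 17, 19, 43, 29, 46]


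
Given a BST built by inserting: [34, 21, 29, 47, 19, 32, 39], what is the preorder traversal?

Tree insertion order: [34, 21, 29, 47, 19, 32, 39]
Tree (level-order array): [34, 21, 47, 19, 29, 39, None, None, None, None, 32]
Preorder traversal: [34, 21, 19, 29, 32, 47, 39]


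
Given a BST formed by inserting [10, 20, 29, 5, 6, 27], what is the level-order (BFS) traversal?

Tree insertion order: [10, 20, 29, 5, 6, 27]
Tree (level-order array): [10, 5, 20, None, 6, None, 29, None, None, 27]
BFS from the root, enqueuing left then right child of each popped node:
  queue [10] -> pop 10, enqueue [5, 20], visited so far: [10]
  queue [5, 20] -> pop 5, enqueue [6], visited so far: [10, 5]
  queue [20, 6] -> pop 20, enqueue [29], visited so far: [10, 5, 20]
  queue [6, 29] -> pop 6, enqueue [none], visited so far: [10, 5, 20, 6]
  queue [29] -> pop 29, enqueue [27], visited so far: [10, 5, 20, 6, 29]
  queue [27] -> pop 27, enqueue [none], visited so far: [10, 5, 20, 6, 29, 27]
Result: [10, 5, 20, 6, 29, 27]


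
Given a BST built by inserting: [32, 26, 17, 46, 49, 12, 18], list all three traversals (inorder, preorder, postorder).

Tree insertion order: [32, 26, 17, 46, 49, 12, 18]
Tree (level-order array): [32, 26, 46, 17, None, None, 49, 12, 18]
Inorder (L, root, R): [12, 17, 18, 26, 32, 46, 49]
Preorder (root, L, R): [32, 26, 17, 12, 18, 46, 49]
Postorder (L, R, root): [12, 18, 17, 26, 49, 46, 32]


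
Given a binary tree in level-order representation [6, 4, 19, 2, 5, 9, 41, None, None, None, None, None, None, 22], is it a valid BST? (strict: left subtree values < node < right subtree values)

Level-order array: [6, 4, 19, 2, 5, 9, 41, None, None, None, None, None, None, 22]
Validate using subtree bounds (lo, hi): at each node, require lo < value < hi,
then recurse left with hi=value and right with lo=value.
Preorder trace (stopping at first violation):
  at node 6 with bounds (-inf, +inf): OK
  at node 4 with bounds (-inf, 6): OK
  at node 2 with bounds (-inf, 4): OK
  at node 5 with bounds (4, 6): OK
  at node 19 with bounds (6, +inf): OK
  at node 9 with bounds (6, 19): OK
  at node 41 with bounds (19, +inf): OK
  at node 22 with bounds (19, 41): OK
No violation found at any node.
Result: Valid BST


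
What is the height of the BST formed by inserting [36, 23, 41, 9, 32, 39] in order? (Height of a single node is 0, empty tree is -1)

Insertion order: [36, 23, 41, 9, 32, 39]
Tree (level-order array): [36, 23, 41, 9, 32, 39]
Compute height bottom-up (empty subtree = -1):
  height(9) = 1 + max(-1, -1) = 0
  height(32) = 1 + max(-1, -1) = 0
  height(23) = 1 + max(0, 0) = 1
  height(39) = 1 + max(-1, -1) = 0
  height(41) = 1 + max(0, -1) = 1
  height(36) = 1 + max(1, 1) = 2
Height = 2


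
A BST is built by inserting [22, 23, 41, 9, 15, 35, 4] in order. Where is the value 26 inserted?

Starting tree (level order): [22, 9, 23, 4, 15, None, 41, None, None, None, None, 35]
Insertion path: 22 -> 23 -> 41 -> 35
Result: insert 26 as left child of 35
Final tree (level order): [22, 9, 23, 4, 15, None, 41, None, None, None, None, 35, None, 26]


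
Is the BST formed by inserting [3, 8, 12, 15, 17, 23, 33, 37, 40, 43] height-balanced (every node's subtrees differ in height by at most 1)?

Tree (level-order array): [3, None, 8, None, 12, None, 15, None, 17, None, 23, None, 33, None, 37, None, 40, None, 43]
Definition: a tree is height-balanced if, at every node, |h(left) - h(right)| <= 1 (empty subtree has height -1).
Bottom-up per-node check:
  node 43: h_left=-1, h_right=-1, diff=0 [OK], height=0
  node 40: h_left=-1, h_right=0, diff=1 [OK], height=1
  node 37: h_left=-1, h_right=1, diff=2 [FAIL (|-1-1|=2 > 1)], height=2
  node 33: h_left=-1, h_right=2, diff=3 [FAIL (|-1-2|=3 > 1)], height=3
  node 23: h_left=-1, h_right=3, diff=4 [FAIL (|-1-3|=4 > 1)], height=4
  node 17: h_left=-1, h_right=4, diff=5 [FAIL (|-1-4|=5 > 1)], height=5
  node 15: h_left=-1, h_right=5, diff=6 [FAIL (|-1-5|=6 > 1)], height=6
  node 12: h_left=-1, h_right=6, diff=7 [FAIL (|-1-6|=7 > 1)], height=7
  node 8: h_left=-1, h_right=7, diff=8 [FAIL (|-1-7|=8 > 1)], height=8
  node 3: h_left=-1, h_right=8, diff=9 [FAIL (|-1-8|=9 > 1)], height=9
Node 37 violates the condition: |-1 - 1| = 2 > 1.
Result: Not balanced


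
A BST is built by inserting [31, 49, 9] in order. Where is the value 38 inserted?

Starting tree (level order): [31, 9, 49]
Insertion path: 31 -> 49
Result: insert 38 as left child of 49
Final tree (level order): [31, 9, 49, None, None, 38]


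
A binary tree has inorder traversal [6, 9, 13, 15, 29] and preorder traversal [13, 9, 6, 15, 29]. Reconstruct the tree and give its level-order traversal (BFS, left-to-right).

Inorder:  [6, 9, 13, 15, 29]
Preorder: [13, 9, 6, 15, 29]
Algorithm: preorder visits root first, so consume preorder in order;
for each root, split the current inorder slice at that value into
left-subtree inorder and right-subtree inorder, then recurse.
Recursive splits:
  root=13; inorder splits into left=[6, 9], right=[15, 29]
  root=9; inorder splits into left=[6], right=[]
  root=6; inorder splits into left=[], right=[]
  root=15; inorder splits into left=[], right=[29]
  root=29; inorder splits into left=[], right=[]
Reconstructed level-order: [13, 9, 15, 6, 29]


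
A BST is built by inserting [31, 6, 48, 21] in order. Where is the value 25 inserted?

Starting tree (level order): [31, 6, 48, None, 21]
Insertion path: 31 -> 6 -> 21
Result: insert 25 as right child of 21
Final tree (level order): [31, 6, 48, None, 21, None, None, None, 25]


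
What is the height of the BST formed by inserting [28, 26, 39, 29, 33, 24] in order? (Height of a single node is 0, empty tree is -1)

Insertion order: [28, 26, 39, 29, 33, 24]
Tree (level-order array): [28, 26, 39, 24, None, 29, None, None, None, None, 33]
Compute height bottom-up (empty subtree = -1):
  height(24) = 1 + max(-1, -1) = 0
  height(26) = 1 + max(0, -1) = 1
  height(33) = 1 + max(-1, -1) = 0
  height(29) = 1 + max(-1, 0) = 1
  height(39) = 1 + max(1, -1) = 2
  height(28) = 1 + max(1, 2) = 3
Height = 3


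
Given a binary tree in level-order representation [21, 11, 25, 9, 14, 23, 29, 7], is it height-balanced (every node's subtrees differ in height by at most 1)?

Tree (level-order array): [21, 11, 25, 9, 14, 23, 29, 7]
Definition: a tree is height-balanced if, at every node, |h(left) - h(right)| <= 1 (empty subtree has height -1).
Bottom-up per-node check:
  node 7: h_left=-1, h_right=-1, diff=0 [OK], height=0
  node 9: h_left=0, h_right=-1, diff=1 [OK], height=1
  node 14: h_left=-1, h_right=-1, diff=0 [OK], height=0
  node 11: h_left=1, h_right=0, diff=1 [OK], height=2
  node 23: h_left=-1, h_right=-1, diff=0 [OK], height=0
  node 29: h_left=-1, h_right=-1, diff=0 [OK], height=0
  node 25: h_left=0, h_right=0, diff=0 [OK], height=1
  node 21: h_left=2, h_right=1, diff=1 [OK], height=3
All nodes satisfy the balance condition.
Result: Balanced


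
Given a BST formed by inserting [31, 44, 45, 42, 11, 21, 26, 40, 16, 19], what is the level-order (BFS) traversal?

Tree insertion order: [31, 44, 45, 42, 11, 21, 26, 40, 16, 19]
Tree (level-order array): [31, 11, 44, None, 21, 42, 45, 16, 26, 40, None, None, None, None, 19]
BFS from the root, enqueuing left then right child of each popped node:
  queue [31] -> pop 31, enqueue [11, 44], visited so far: [31]
  queue [11, 44] -> pop 11, enqueue [21], visited so far: [31, 11]
  queue [44, 21] -> pop 44, enqueue [42, 45], visited so far: [31, 11, 44]
  queue [21, 42, 45] -> pop 21, enqueue [16, 26], visited so far: [31, 11, 44, 21]
  queue [42, 45, 16, 26] -> pop 42, enqueue [40], visited so far: [31, 11, 44, 21, 42]
  queue [45, 16, 26, 40] -> pop 45, enqueue [none], visited so far: [31, 11, 44, 21, 42, 45]
  queue [16, 26, 40] -> pop 16, enqueue [19], visited so far: [31, 11, 44, 21, 42, 45, 16]
  queue [26, 40, 19] -> pop 26, enqueue [none], visited so far: [31, 11, 44, 21, 42, 45, 16, 26]
  queue [40, 19] -> pop 40, enqueue [none], visited so far: [31, 11, 44, 21, 42, 45, 16, 26, 40]
  queue [19] -> pop 19, enqueue [none], visited so far: [31, 11, 44, 21, 42, 45, 16, 26, 40, 19]
Result: [31, 11, 44, 21, 42, 45, 16, 26, 40, 19]


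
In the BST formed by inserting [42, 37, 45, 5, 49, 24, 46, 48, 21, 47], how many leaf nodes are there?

Tree built from: [42, 37, 45, 5, 49, 24, 46, 48, 21, 47]
Tree (level-order array): [42, 37, 45, 5, None, None, 49, None, 24, 46, None, 21, None, None, 48, None, None, 47]
Rule: A leaf has 0 children.
Per-node child counts:
  node 42: 2 child(ren)
  node 37: 1 child(ren)
  node 5: 1 child(ren)
  node 24: 1 child(ren)
  node 21: 0 child(ren)
  node 45: 1 child(ren)
  node 49: 1 child(ren)
  node 46: 1 child(ren)
  node 48: 1 child(ren)
  node 47: 0 child(ren)
Matching nodes: [21, 47]
Count of leaf nodes: 2


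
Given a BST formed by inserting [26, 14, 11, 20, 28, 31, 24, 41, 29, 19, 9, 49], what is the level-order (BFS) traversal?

Tree insertion order: [26, 14, 11, 20, 28, 31, 24, 41, 29, 19, 9, 49]
Tree (level-order array): [26, 14, 28, 11, 20, None, 31, 9, None, 19, 24, 29, 41, None, None, None, None, None, None, None, None, None, 49]
BFS from the root, enqueuing left then right child of each popped node:
  queue [26] -> pop 26, enqueue [14, 28], visited so far: [26]
  queue [14, 28] -> pop 14, enqueue [11, 20], visited so far: [26, 14]
  queue [28, 11, 20] -> pop 28, enqueue [31], visited so far: [26, 14, 28]
  queue [11, 20, 31] -> pop 11, enqueue [9], visited so far: [26, 14, 28, 11]
  queue [20, 31, 9] -> pop 20, enqueue [19, 24], visited so far: [26, 14, 28, 11, 20]
  queue [31, 9, 19, 24] -> pop 31, enqueue [29, 41], visited so far: [26, 14, 28, 11, 20, 31]
  queue [9, 19, 24, 29, 41] -> pop 9, enqueue [none], visited so far: [26, 14, 28, 11, 20, 31, 9]
  queue [19, 24, 29, 41] -> pop 19, enqueue [none], visited so far: [26, 14, 28, 11, 20, 31, 9, 19]
  queue [24, 29, 41] -> pop 24, enqueue [none], visited so far: [26, 14, 28, 11, 20, 31, 9, 19, 24]
  queue [29, 41] -> pop 29, enqueue [none], visited so far: [26, 14, 28, 11, 20, 31, 9, 19, 24, 29]
  queue [41] -> pop 41, enqueue [49], visited so far: [26, 14, 28, 11, 20, 31, 9, 19, 24, 29, 41]
  queue [49] -> pop 49, enqueue [none], visited so far: [26, 14, 28, 11, 20, 31, 9, 19, 24, 29, 41, 49]
Result: [26, 14, 28, 11, 20, 31, 9, 19, 24, 29, 41, 49]


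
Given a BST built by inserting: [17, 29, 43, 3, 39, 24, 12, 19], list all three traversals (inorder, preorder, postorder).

Tree insertion order: [17, 29, 43, 3, 39, 24, 12, 19]
Tree (level-order array): [17, 3, 29, None, 12, 24, 43, None, None, 19, None, 39]
Inorder (L, root, R): [3, 12, 17, 19, 24, 29, 39, 43]
Preorder (root, L, R): [17, 3, 12, 29, 24, 19, 43, 39]
Postorder (L, R, root): [12, 3, 19, 24, 39, 43, 29, 17]


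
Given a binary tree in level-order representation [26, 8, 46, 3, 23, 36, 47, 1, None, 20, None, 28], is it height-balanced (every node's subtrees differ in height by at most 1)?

Tree (level-order array): [26, 8, 46, 3, 23, 36, 47, 1, None, 20, None, 28]
Definition: a tree is height-balanced if, at every node, |h(left) - h(right)| <= 1 (empty subtree has height -1).
Bottom-up per-node check:
  node 1: h_left=-1, h_right=-1, diff=0 [OK], height=0
  node 3: h_left=0, h_right=-1, diff=1 [OK], height=1
  node 20: h_left=-1, h_right=-1, diff=0 [OK], height=0
  node 23: h_left=0, h_right=-1, diff=1 [OK], height=1
  node 8: h_left=1, h_right=1, diff=0 [OK], height=2
  node 28: h_left=-1, h_right=-1, diff=0 [OK], height=0
  node 36: h_left=0, h_right=-1, diff=1 [OK], height=1
  node 47: h_left=-1, h_right=-1, diff=0 [OK], height=0
  node 46: h_left=1, h_right=0, diff=1 [OK], height=2
  node 26: h_left=2, h_right=2, diff=0 [OK], height=3
All nodes satisfy the balance condition.
Result: Balanced


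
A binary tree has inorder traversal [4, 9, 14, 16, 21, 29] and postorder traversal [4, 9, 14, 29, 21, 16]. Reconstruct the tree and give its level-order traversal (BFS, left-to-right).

Inorder:   [4, 9, 14, 16, 21, 29]
Postorder: [4, 9, 14, 29, 21, 16]
Algorithm: postorder visits root last, so walk postorder right-to-left;
each value is the root of the current inorder slice — split it at that
value, recurse on the right subtree first, then the left.
Recursive splits:
  root=16; inorder splits into left=[4, 9, 14], right=[21, 29]
  root=21; inorder splits into left=[], right=[29]
  root=29; inorder splits into left=[], right=[]
  root=14; inorder splits into left=[4, 9], right=[]
  root=9; inorder splits into left=[4], right=[]
  root=4; inorder splits into left=[], right=[]
Reconstructed level-order: [16, 14, 21, 9, 29, 4]


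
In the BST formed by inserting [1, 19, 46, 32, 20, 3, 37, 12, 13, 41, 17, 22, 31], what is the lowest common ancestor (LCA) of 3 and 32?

Tree insertion order: [1, 19, 46, 32, 20, 3, 37, 12, 13, 41, 17, 22, 31]
Tree (level-order array): [1, None, 19, 3, 46, None, 12, 32, None, None, 13, 20, 37, None, 17, None, 22, None, 41, None, None, None, 31]
In a BST, the LCA of p=3, q=32 is the first node v on the
root-to-leaf path with p <= v <= q (go left if both < v, right if both > v).
Walk from root:
  at 1: both 3 and 32 > 1, go right
  at 19: 3 <= 19 <= 32, this is the LCA
LCA = 19


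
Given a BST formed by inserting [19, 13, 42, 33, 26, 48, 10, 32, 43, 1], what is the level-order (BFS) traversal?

Tree insertion order: [19, 13, 42, 33, 26, 48, 10, 32, 43, 1]
Tree (level-order array): [19, 13, 42, 10, None, 33, 48, 1, None, 26, None, 43, None, None, None, None, 32]
BFS from the root, enqueuing left then right child of each popped node:
  queue [19] -> pop 19, enqueue [13, 42], visited so far: [19]
  queue [13, 42] -> pop 13, enqueue [10], visited so far: [19, 13]
  queue [42, 10] -> pop 42, enqueue [33, 48], visited so far: [19, 13, 42]
  queue [10, 33, 48] -> pop 10, enqueue [1], visited so far: [19, 13, 42, 10]
  queue [33, 48, 1] -> pop 33, enqueue [26], visited so far: [19, 13, 42, 10, 33]
  queue [48, 1, 26] -> pop 48, enqueue [43], visited so far: [19, 13, 42, 10, 33, 48]
  queue [1, 26, 43] -> pop 1, enqueue [none], visited so far: [19, 13, 42, 10, 33, 48, 1]
  queue [26, 43] -> pop 26, enqueue [32], visited so far: [19, 13, 42, 10, 33, 48, 1, 26]
  queue [43, 32] -> pop 43, enqueue [none], visited so far: [19, 13, 42, 10, 33, 48, 1, 26, 43]
  queue [32] -> pop 32, enqueue [none], visited so far: [19, 13, 42, 10, 33, 48, 1, 26, 43, 32]
Result: [19, 13, 42, 10, 33, 48, 1, 26, 43, 32]


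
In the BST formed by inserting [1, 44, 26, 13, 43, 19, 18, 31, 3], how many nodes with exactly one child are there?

Tree built from: [1, 44, 26, 13, 43, 19, 18, 31, 3]
Tree (level-order array): [1, None, 44, 26, None, 13, 43, 3, 19, 31, None, None, None, 18]
Rule: These are nodes with exactly 1 non-null child.
Per-node child counts:
  node 1: 1 child(ren)
  node 44: 1 child(ren)
  node 26: 2 child(ren)
  node 13: 2 child(ren)
  node 3: 0 child(ren)
  node 19: 1 child(ren)
  node 18: 0 child(ren)
  node 43: 1 child(ren)
  node 31: 0 child(ren)
Matching nodes: [1, 44, 19, 43]
Count of nodes with exactly one child: 4


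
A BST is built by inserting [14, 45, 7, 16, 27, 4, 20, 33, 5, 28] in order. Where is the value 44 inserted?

Starting tree (level order): [14, 7, 45, 4, None, 16, None, None, 5, None, 27, None, None, 20, 33, None, None, 28]
Insertion path: 14 -> 45 -> 16 -> 27 -> 33
Result: insert 44 as right child of 33
Final tree (level order): [14, 7, 45, 4, None, 16, None, None, 5, None, 27, None, None, 20, 33, None, None, 28, 44]


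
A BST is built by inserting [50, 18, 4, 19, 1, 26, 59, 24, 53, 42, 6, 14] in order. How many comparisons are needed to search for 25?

Search path for 25: 50 -> 18 -> 19 -> 26 -> 24
Found: False
Comparisons: 5


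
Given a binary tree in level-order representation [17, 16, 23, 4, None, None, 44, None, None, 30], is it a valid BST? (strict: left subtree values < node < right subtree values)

Level-order array: [17, 16, 23, 4, None, None, 44, None, None, 30]
Validate using subtree bounds (lo, hi): at each node, require lo < value < hi,
then recurse left with hi=value and right with lo=value.
Preorder trace (stopping at first violation):
  at node 17 with bounds (-inf, +inf): OK
  at node 16 with bounds (-inf, 17): OK
  at node 4 with bounds (-inf, 16): OK
  at node 23 with bounds (17, +inf): OK
  at node 44 with bounds (23, +inf): OK
  at node 30 with bounds (23, 44): OK
No violation found at any node.
Result: Valid BST


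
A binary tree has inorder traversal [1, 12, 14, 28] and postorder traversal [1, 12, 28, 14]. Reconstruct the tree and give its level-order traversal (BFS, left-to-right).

Inorder:   [1, 12, 14, 28]
Postorder: [1, 12, 28, 14]
Algorithm: postorder visits root last, so walk postorder right-to-left;
each value is the root of the current inorder slice — split it at that
value, recurse on the right subtree first, then the left.
Recursive splits:
  root=14; inorder splits into left=[1, 12], right=[28]
  root=28; inorder splits into left=[], right=[]
  root=12; inorder splits into left=[1], right=[]
  root=1; inorder splits into left=[], right=[]
Reconstructed level-order: [14, 12, 28, 1]


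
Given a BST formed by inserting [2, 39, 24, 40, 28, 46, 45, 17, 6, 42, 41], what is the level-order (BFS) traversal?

Tree insertion order: [2, 39, 24, 40, 28, 46, 45, 17, 6, 42, 41]
Tree (level-order array): [2, None, 39, 24, 40, 17, 28, None, 46, 6, None, None, None, 45, None, None, None, 42, None, 41]
BFS from the root, enqueuing left then right child of each popped node:
  queue [2] -> pop 2, enqueue [39], visited so far: [2]
  queue [39] -> pop 39, enqueue [24, 40], visited so far: [2, 39]
  queue [24, 40] -> pop 24, enqueue [17, 28], visited so far: [2, 39, 24]
  queue [40, 17, 28] -> pop 40, enqueue [46], visited so far: [2, 39, 24, 40]
  queue [17, 28, 46] -> pop 17, enqueue [6], visited so far: [2, 39, 24, 40, 17]
  queue [28, 46, 6] -> pop 28, enqueue [none], visited so far: [2, 39, 24, 40, 17, 28]
  queue [46, 6] -> pop 46, enqueue [45], visited so far: [2, 39, 24, 40, 17, 28, 46]
  queue [6, 45] -> pop 6, enqueue [none], visited so far: [2, 39, 24, 40, 17, 28, 46, 6]
  queue [45] -> pop 45, enqueue [42], visited so far: [2, 39, 24, 40, 17, 28, 46, 6, 45]
  queue [42] -> pop 42, enqueue [41], visited so far: [2, 39, 24, 40, 17, 28, 46, 6, 45, 42]
  queue [41] -> pop 41, enqueue [none], visited so far: [2, 39, 24, 40, 17, 28, 46, 6, 45, 42, 41]
Result: [2, 39, 24, 40, 17, 28, 46, 6, 45, 42, 41]


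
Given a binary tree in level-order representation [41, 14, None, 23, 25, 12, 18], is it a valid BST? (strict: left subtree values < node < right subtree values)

Level-order array: [41, 14, None, 23, 25, 12, 18]
Validate using subtree bounds (lo, hi): at each node, require lo < value < hi,
then recurse left with hi=value and right with lo=value.
Preorder trace (stopping at first violation):
  at node 41 with bounds (-inf, +inf): OK
  at node 14 with bounds (-inf, 41): OK
  at node 23 with bounds (-inf, 14): VIOLATION
Node 23 violates its bound: not (-inf < 23 < 14).
Result: Not a valid BST


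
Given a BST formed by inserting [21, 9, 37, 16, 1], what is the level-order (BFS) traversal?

Tree insertion order: [21, 9, 37, 16, 1]
Tree (level-order array): [21, 9, 37, 1, 16]
BFS from the root, enqueuing left then right child of each popped node:
  queue [21] -> pop 21, enqueue [9, 37], visited so far: [21]
  queue [9, 37] -> pop 9, enqueue [1, 16], visited so far: [21, 9]
  queue [37, 1, 16] -> pop 37, enqueue [none], visited so far: [21, 9, 37]
  queue [1, 16] -> pop 1, enqueue [none], visited so far: [21, 9, 37, 1]
  queue [16] -> pop 16, enqueue [none], visited so far: [21, 9, 37, 1, 16]
Result: [21, 9, 37, 1, 16]


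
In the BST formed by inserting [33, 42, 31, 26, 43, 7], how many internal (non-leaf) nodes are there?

Tree built from: [33, 42, 31, 26, 43, 7]
Tree (level-order array): [33, 31, 42, 26, None, None, 43, 7]
Rule: An internal node has at least one child.
Per-node child counts:
  node 33: 2 child(ren)
  node 31: 1 child(ren)
  node 26: 1 child(ren)
  node 7: 0 child(ren)
  node 42: 1 child(ren)
  node 43: 0 child(ren)
Matching nodes: [33, 31, 26, 42]
Count of internal (non-leaf) nodes: 4


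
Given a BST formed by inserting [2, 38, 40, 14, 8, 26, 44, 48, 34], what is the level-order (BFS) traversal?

Tree insertion order: [2, 38, 40, 14, 8, 26, 44, 48, 34]
Tree (level-order array): [2, None, 38, 14, 40, 8, 26, None, 44, None, None, None, 34, None, 48]
BFS from the root, enqueuing left then right child of each popped node:
  queue [2] -> pop 2, enqueue [38], visited so far: [2]
  queue [38] -> pop 38, enqueue [14, 40], visited so far: [2, 38]
  queue [14, 40] -> pop 14, enqueue [8, 26], visited so far: [2, 38, 14]
  queue [40, 8, 26] -> pop 40, enqueue [44], visited so far: [2, 38, 14, 40]
  queue [8, 26, 44] -> pop 8, enqueue [none], visited so far: [2, 38, 14, 40, 8]
  queue [26, 44] -> pop 26, enqueue [34], visited so far: [2, 38, 14, 40, 8, 26]
  queue [44, 34] -> pop 44, enqueue [48], visited so far: [2, 38, 14, 40, 8, 26, 44]
  queue [34, 48] -> pop 34, enqueue [none], visited so far: [2, 38, 14, 40, 8, 26, 44, 34]
  queue [48] -> pop 48, enqueue [none], visited so far: [2, 38, 14, 40, 8, 26, 44, 34, 48]
Result: [2, 38, 14, 40, 8, 26, 44, 34, 48]


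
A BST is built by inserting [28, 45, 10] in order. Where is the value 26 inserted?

Starting tree (level order): [28, 10, 45]
Insertion path: 28 -> 10
Result: insert 26 as right child of 10
Final tree (level order): [28, 10, 45, None, 26]


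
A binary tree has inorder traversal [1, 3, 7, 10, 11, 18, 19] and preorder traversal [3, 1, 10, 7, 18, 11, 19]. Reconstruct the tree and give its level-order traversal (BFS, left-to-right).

Inorder:  [1, 3, 7, 10, 11, 18, 19]
Preorder: [3, 1, 10, 7, 18, 11, 19]
Algorithm: preorder visits root first, so consume preorder in order;
for each root, split the current inorder slice at that value into
left-subtree inorder and right-subtree inorder, then recurse.
Recursive splits:
  root=3; inorder splits into left=[1], right=[7, 10, 11, 18, 19]
  root=1; inorder splits into left=[], right=[]
  root=10; inorder splits into left=[7], right=[11, 18, 19]
  root=7; inorder splits into left=[], right=[]
  root=18; inorder splits into left=[11], right=[19]
  root=11; inorder splits into left=[], right=[]
  root=19; inorder splits into left=[], right=[]
Reconstructed level-order: [3, 1, 10, 7, 18, 11, 19]


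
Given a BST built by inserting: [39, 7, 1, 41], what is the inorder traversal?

Tree insertion order: [39, 7, 1, 41]
Tree (level-order array): [39, 7, 41, 1]
Inorder traversal: [1, 7, 39, 41]


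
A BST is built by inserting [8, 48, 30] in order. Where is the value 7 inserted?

Starting tree (level order): [8, None, 48, 30]
Insertion path: 8
Result: insert 7 as left child of 8
Final tree (level order): [8, 7, 48, None, None, 30]


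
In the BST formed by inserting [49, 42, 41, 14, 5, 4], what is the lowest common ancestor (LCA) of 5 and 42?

Tree insertion order: [49, 42, 41, 14, 5, 4]
Tree (level-order array): [49, 42, None, 41, None, 14, None, 5, None, 4]
In a BST, the LCA of p=5, q=42 is the first node v on the
root-to-leaf path with p <= v <= q (go left if both < v, right if both > v).
Walk from root:
  at 49: both 5 and 42 < 49, go left
  at 42: 5 <= 42 <= 42, this is the LCA
LCA = 42


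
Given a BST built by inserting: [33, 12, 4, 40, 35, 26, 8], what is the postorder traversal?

Tree insertion order: [33, 12, 4, 40, 35, 26, 8]
Tree (level-order array): [33, 12, 40, 4, 26, 35, None, None, 8]
Postorder traversal: [8, 4, 26, 12, 35, 40, 33]


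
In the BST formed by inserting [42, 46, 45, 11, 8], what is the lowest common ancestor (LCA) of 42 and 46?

Tree insertion order: [42, 46, 45, 11, 8]
Tree (level-order array): [42, 11, 46, 8, None, 45]
In a BST, the LCA of p=42, q=46 is the first node v on the
root-to-leaf path with p <= v <= q (go left if both < v, right if both > v).
Walk from root:
  at 42: 42 <= 42 <= 46, this is the LCA
LCA = 42


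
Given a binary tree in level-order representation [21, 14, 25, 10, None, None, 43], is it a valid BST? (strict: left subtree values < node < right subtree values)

Level-order array: [21, 14, 25, 10, None, None, 43]
Validate using subtree bounds (lo, hi): at each node, require lo < value < hi,
then recurse left with hi=value and right with lo=value.
Preorder trace (stopping at first violation):
  at node 21 with bounds (-inf, +inf): OK
  at node 14 with bounds (-inf, 21): OK
  at node 10 with bounds (-inf, 14): OK
  at node 25 with bounds (21, +inf): OK
  at node 43 with bounds (25, +inf): OK
No violation found at any node.
Result: Valid BST


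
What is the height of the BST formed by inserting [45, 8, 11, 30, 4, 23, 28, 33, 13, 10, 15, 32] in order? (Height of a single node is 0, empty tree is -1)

Insertion order: [45, 8, 11, 30, 4, 23, 28, 33, 13, 10, 15, 32]
Tree (level-order array): [45, 8, None, 4, 11, None, None, 10, 30, None, None, 23, 33, 13, 28, 32, None, None, 15]
Compute height bottom-up (empty subtree = -1):
  height(4) = 1 + max(-1, -1) = 0
  height(10) = 1 + max(-1, -1) = 0
  height(15) = 1 + max(-1, -1) = 0
  height(13) = 1 + max(-1, 0) = 1
  height(28) = 1 + max(-1, -1) = 0
  height(23) = 1 + max(1, 0) = 2
  height(32) = 1 + max(-1, -1) = 0
  height(33) = 1 + max(0, -1) = 1
  height(30) = 1 + max(2, 1) = 3
  height(11) = 1 + max(0, 3) = 4
  height(8) = 1 + max(0, 4) = 5
  height(45) = 1 + max(5, -1) = 6
Height = 6


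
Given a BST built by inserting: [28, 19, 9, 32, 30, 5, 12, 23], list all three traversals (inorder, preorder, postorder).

Tree insertion order: [28, 19, 9, 32, 30, 5, 12, 23]
Tree (level-order array): [28, 19, 32, 9, 23, 30, None, 5, 12]
Inorder (L, root, R): [5, 9, 12, 19, 23, 28, 30, 32]
Preorder (root, L, R): [28, 19, 9, 5, 12, 23, 32, 30]
Postorder (L, R, root): [5, 12, 9, 23, 19, 30, 32, 28]


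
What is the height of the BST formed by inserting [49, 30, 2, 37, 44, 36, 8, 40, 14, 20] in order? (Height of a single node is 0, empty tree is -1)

Insertion order: [49, 30, 2, 37, 44, 36, 8, 40, 14, 20]
Tree (level-order array): [49, 30, None, 2, 37, None, 8, 36, 44, None, 14, None, None, 40, None, None, 20]
Compute height bottom-up (empty subtree = -1):
  height(20) = 1 + max(-1, -1) = 0
  height(14) = 1 + max(-1, 0) = 1
  height(8) = 1 + max(-1, 1) = 2
  height(2) = 1 + max(-1, 2) = 3
  height(36) = 1 + max(-1, -1) = 0
  height(40) = 1 + max(-1, -1) = 0
  height(44) = 1 + max(0, -1) = 1
  height(37) = 1 + max(0, 1) = 2
  height(30) = 1 + max(3, 2) = 4
  height(49) = 1 + max(4, -1) = 5
Height = 5


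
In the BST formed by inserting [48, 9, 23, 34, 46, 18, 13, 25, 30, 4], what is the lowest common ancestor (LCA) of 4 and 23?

Tree insertion order: [48, 9, 23, 34, 46, 18, 13, 25, 30, 4]
Tree (level-order array): [48, 9, None, 4, 23, None, None, 18, 34, 13, None, 25, 46, None, None, None, 30]
In a BST, the LCA of p=4, q=23 is the first node v on the
root-to-leaf path with p <= v <= q (go left if both < v, right if both > v).
Walk from root:
  at 48: both 4 and 23 < 48, go left
  at 9: 4 <= 9 <= 23, this is the LCA
LCA = 9


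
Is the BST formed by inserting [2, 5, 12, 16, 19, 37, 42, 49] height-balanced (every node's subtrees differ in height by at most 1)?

Tree (level-order array): [2, None, 5, None, 12, None, 16, None, 19, None, 37, None, 42, None, 49]
Definition: a tree is height-balanced if, at every node, |h(left) - h(right)| <= 1 (empty subtree has height -1).
Bottom-up per-node check:
  node 49: h_left=-1, h_right=-1, diff=0 [OK], height=0
  node 42: h_left=-1, h_right=0, diff=1 [OK], height=1
  node 37: h_left=-1, h_right=1, diff=2 [FAIL (|-1-1|=2 > 1)], height=2
  node 19: h_left=-1, h_right=2, diff=3 [FAIL (|-1-2|=3 > 1)], height=3
  node 16: h_left=-1, h_right=3, diff=4 [FAIL (|-1-3|=4 > 1)], height=4
  node 12: h_left=-1, h_right=4, diff=5 [FAIL (|-1-4|=5 > 1)], height=5
  node 5: h_left=-1, h_right=5, diff=6 [FAIL (|-1-5|=6 > 1)], height=6
  node 2: h_left=-1, h_right=6, diff=7 [FAIL (|-1-6|=7 > 1)], height=7
Node 37 violates the condition: |-1 - 1| = 2 > 1.
Result: Not balanced


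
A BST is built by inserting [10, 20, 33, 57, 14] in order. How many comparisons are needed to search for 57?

Search path for 57: 10 -> 20 -> 33 -> 57
Found: True
Comparisons: 4


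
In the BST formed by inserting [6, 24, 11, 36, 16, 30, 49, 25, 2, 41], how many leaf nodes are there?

Tree built from: [6, 24, 11, 36, 16, 30, 49, 25, 2, 41]
Tree (level-order array): [6, 2, 24, None, None, 11, 36, None, 16, 30, 49, None, None, 25, None, 41]
Rule: A leaf has 0 children.
Per-node child counts:
  node 6: 2 child(ren)
  node 2: 0 child(ren)
  node 24: 2 child(ren)
  node 11: 1 child(ren)
  node 16: 0 child(ren)
  node 36: 2 child(ren)
  node 30: 1 child(ren)
  node 25: 0 child(ren)
  node 49: 1 child(ren)
  node 41: 0 child(ren)
Matching nodes: [2, 16, 25, 41]
Count of leaf nodes: 4


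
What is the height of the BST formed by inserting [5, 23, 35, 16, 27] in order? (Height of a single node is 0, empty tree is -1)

Insertion order: [5, 23, 35, 16, 27]
Tree (level-order array): [5, None, 23, 16, 35, None, None, 27]
Compute height bottom-up (empty subtree = -1):
  height(16) = 1 + max(-1, -1) = 0
  height(27) = 1 + max(-1, -1) = 0
  height(35) = 1 + max(0, -1) = 1
  height(23) = 1 + max(0, 1) = 2
  height(5) = 1 + max(-1, 2) = 3
Height = 3


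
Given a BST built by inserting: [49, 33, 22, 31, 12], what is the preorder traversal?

Tree insertion order: [49, 33, 22, 31, 12]
Tree (level-order array): [49, 33, None, 22, None, 12, 31]
Preorder traversal: [49, 33, 22, 12, 31]


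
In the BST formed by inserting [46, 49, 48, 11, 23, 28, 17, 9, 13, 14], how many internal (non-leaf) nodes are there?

Tree built from: [46, 49, 48, 11, 23, 28, 17, 9, 13, 14]
Tree (level-order array): [46, 11, 49, 9, 23, 48, None, None, None, 17, 28, None, None, 13, None, None, None, None, 14]
Rule: An internal node has at least one child.
Per-node child counts:
  node 46: 2 child(ren)
  node 11: 2 child(ren)
  node 9: 0 child(ren)
  node 23: 2 child(ren)
  node 17: 1 child(ren)
  node 13: 1 child(ren)
  node 14: 0 child(ren)
  node 28: 0 child(ren)
  node 49: 1 child(ren)
  node 48: 0 child(ren)
Matching nodes: [46, 11, 23, 17, 13, 49]
Count of internal (non-leaf) nodes: 6


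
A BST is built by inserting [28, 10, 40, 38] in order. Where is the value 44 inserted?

Starting tree (level order): [28, 10, 40, None, None, 38]
Insertion path: 28 -> 40
Result: insert 44 as right child of 40
Final tree (level order): [28, 10, 40, None, None, 38, 44]


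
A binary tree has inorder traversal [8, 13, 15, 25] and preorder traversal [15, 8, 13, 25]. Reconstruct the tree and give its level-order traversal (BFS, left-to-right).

Inorder:  [8, 13, 15, 25]
Preorder: [15, 8, 13, 25]
Algorithm: preorder visits root first, so consume preorder in order;
for each root, split the current inorder slice at that value into
left-subtree inorder and right-subtree inorder, then recurse.
Recursive splits:
  root=15; inorder splits into left=[8, 13], right=[25]
  root=8; inorder splits into left=[], right=[13]
  root=13; inorder splits into left=[], right=[]
  root=25; inorder splits into left=[], right=[]
Reconstructed level-order: [15, 8, 25, 13]


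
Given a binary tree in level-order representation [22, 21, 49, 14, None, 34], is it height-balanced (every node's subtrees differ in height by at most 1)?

Tree (level-order array): [22, 21, 49, 14, None, 34]
Definition: a tree is height-balanced if, at every node, |h(left) - h(right)| <= 1 (empty subtree has height -1).
Bottom-up per-node check:
  node 14: h_left=-1, h_right=-1, diff=0 [OK], height=0
  node 21: h_left=0, h_right=-1, diff=1 [OK], height=1
  node 34: h_left=-1, h_right=-1, diff=0 [OK], height=0
  node 49: h_left=0, h_right=-1, diff=1 [OK], height=1
  node 22: h_left=1, h_right=1, diff=0 [OK], height=2
All nodes satisfy the balance condition.
Result: Balanced


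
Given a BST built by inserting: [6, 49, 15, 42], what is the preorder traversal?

Tree insertion order: [6, 49, 15, 42]
Tree (level-order array): [6, None, 49, 15, None, None, 42]
Preorder traversal: [6, 49, 15, 42]


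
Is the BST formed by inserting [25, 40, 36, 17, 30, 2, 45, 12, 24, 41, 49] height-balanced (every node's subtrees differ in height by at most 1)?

Tree (level-order array): [25, 17, 40, 2, 24, 36, 45, None, 12, None, None, 30, None, 41, 49]
Definition: a tree is height-balanced if, at every node, |h(left) - h(right)| <= 1 (empty subtree has height -1).
Bottom-up per-node check:
  node 12: h_left=-1, h_right=-1, diff=0 [OK], height=0
  node 2: h_left=-1, h_right=0, diff=1 [OK], height=1
  node 24: h_left=-1, h_right=-1, diff=0 [OK], height=0
  node 17: h_left=1, h_right=0, diff=1 [OK], height=2
  node 30: h_left=-1, h_right=-1, diff=0 [OK], height=0
  node 36: h_left=0, h_right=-1, diff=1 [OK], height=1
  node 41: h_left=-1, h_right=-1, diff=0 [OK], height=0
  node 49: h_left=-1, h_right=-1, diff=0 [OK], height=0
  node 45: h_left=0, h_right=0, diff=0 [OK], height=1
  node 40: h_left=1, h_right=1, diff=0 [OK], height=2
  node 25: h_left=2, h_right=2, diff=0 [OK], height=3
All nodes satisfy the balance condition.
Result: Balanced


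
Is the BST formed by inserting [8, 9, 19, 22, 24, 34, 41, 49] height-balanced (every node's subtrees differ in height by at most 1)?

Tree (level-order array): [8, None, 9, None, 19, None, 22, None, 24, None, 34, None, 41, None, 49]
Definition: a tree is height-balanced if, at every node, |h(left) - h(right)| <= 1 (empty subtree has height -1).
Bottom-up per-node check:
  node 49: h_left=-1, h_right=-1, diff=0 [OK], height=0
  node 41: h_left=-1, h_right=0, diff=1 [OK], height=1
  node 34: h_left=-1, h_right=1, diff=2 [FAIL (|-1-1|=2 > 1)], height=2
  node 24: h_left=-1, h_right=2, diff=3 [FAIL (|-1-2|=3 > 1)], height=3
  node 22: h_left=-1, h_right=3, diff=4 [FAIL (|-1-3|=4 > 1)], height=4
  node 19: h_left=-1, h_right=4, diff=5 [FAIL (|-1-4|=5 > 1)], height=5
  node 9: h_left=-1, h_right=5, diff=6 [FAIL (|-1-5|=6 > 1)], height=6
  node 8: h_left=-1, h_right=6, diff=7 [FAIL (|-1-6|=7 > 1)], height=7
Node 34 violates the condition: |-1 - 1| = 2 > 1.
Result: Not balanced


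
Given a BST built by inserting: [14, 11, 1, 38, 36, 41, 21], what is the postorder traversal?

Tree insertion order: [14, 11, 1, 38, 36, 41, 21]
Tree (level-order array): [14, 11, 38, 1, None, 36, 41, None, None, 21]
Postorder traversal: [1, 11, 21, 36, 41, 38, 14]


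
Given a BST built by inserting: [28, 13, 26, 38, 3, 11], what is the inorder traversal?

Tree insertion order: [28, 13, 26, 38, 3, 11]
Tree (level-order array): [28, 13, 38, 3, 26, None, None, None, 11]
Inorder traversal: [3, 11, 13, 26, 28, 38]


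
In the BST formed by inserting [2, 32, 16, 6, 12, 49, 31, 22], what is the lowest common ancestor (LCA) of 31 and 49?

Tree insertion order: [2, 32, 16, 6, 12, 49, 31, 22]
Tree (level-order array): [2, None, 32, 16, 49, 6, 31, None, None, None, 12, 22]
In a BST, the LCA of p=31, q=49 is the first node v on the
root-to-leaf path with p <= v <= q (go left if both < v, right if both > v).
Walk from root:
  at 2: both 31 and 49 > 2, go right
  at 32: 31 <= 32 <= 49, this is the LCA
LCA = 32


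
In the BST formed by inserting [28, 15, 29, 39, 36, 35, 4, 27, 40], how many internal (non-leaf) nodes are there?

Tree built from: [28, 15, 29, 39, 36, 35, 4, 27, 40]
Tree (level-order array): [28, 15, 29, 4, 27, None, 39, None, None, None, None, 36, 40, 35]
Rule: An internal node has at least one child.
Per-node child counts:
  node 28: 2 child(ren)
  node 15: 2 child(ren)
  node 4: 0 child(ren)
  node 27: 0 child(ren)
  node 29: 1 child(ren)
  node 39: 2 child(ren)
  node 36: 1 child(ren)
  node 35: 0 child(ren)
  node 40: 0 child(ren)
Matching nodes: [28, 15, 29, 39, 36]
Count of internal (non-leaf) nodes: 5


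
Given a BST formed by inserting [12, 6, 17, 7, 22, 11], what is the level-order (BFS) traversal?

Tree insertion order: [12, 6, 17, 7, 22, 11]
Tree (level-order array): [12, 6, 17, None, 7, None, 22, None, 11]
BFS from the root, enqueuing left then right child of each popped node:
  queue [12] -> pop 12, enqueue [6, 17], visited so far: [12]
  queue [6, 17] -> pop 6, enqueue [7], visited so far: [12, 6]
  queue [17, 7] -> pop 17, enqueue [22], visited so far: [12, 6, 17]
  queue [7, 22] -> pop 7, enqueue [11], visited so far: [12, 6, 17, 7]
  queue [22, 11] -> pop 22, enqueue [none], visited so far: [12, 6, 17, 7, 22]
  queue [11] -> pop 11, enqueue [none], visited so far: [12, 6, 17, 7, 22, 11]
Result: [12, 6, 17, 7, 22, 11]
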